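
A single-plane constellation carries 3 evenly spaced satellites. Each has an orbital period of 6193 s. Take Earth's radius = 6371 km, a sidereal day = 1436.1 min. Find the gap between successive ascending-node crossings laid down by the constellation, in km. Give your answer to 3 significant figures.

959 km

Single-satellite node shift = (6193.0/86166) × 360° = 25.87°.
With 3 satellites evenly phased, successive equator crossings are 25.87/3 = 8.625° apart.
That is 8.625 × 111.2 = 959 km at the equator.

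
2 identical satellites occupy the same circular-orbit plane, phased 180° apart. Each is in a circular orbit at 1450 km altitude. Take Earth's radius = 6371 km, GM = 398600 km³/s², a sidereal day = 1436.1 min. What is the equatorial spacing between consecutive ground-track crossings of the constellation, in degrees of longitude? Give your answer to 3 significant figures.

Semi-major axis a = 6371 + 1450 = 7821 km. Period T = 2π√(a³/μ) = 2π√(7821³/398600) = 6883.4 s = 114.72 min.
Single-satellite node shift = (6883.4/86166) × 360° = 28.76°.
With 2 satellites evenly phased, successive equator crossings are 28.76/2 = 14.379° apart.

14.4°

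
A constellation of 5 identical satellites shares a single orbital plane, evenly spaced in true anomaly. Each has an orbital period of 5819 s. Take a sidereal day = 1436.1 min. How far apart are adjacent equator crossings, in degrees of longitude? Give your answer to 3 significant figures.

4.86°

Single-satellite node shift = (5819.0/86166) × 360° = 24.31°.
With 5 satellites evenly phased, successive equator crossings are 24.31/5 = 4.862° apart.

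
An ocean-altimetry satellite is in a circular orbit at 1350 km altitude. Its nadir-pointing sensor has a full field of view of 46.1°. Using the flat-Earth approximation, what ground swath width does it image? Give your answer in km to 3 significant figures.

Half-angle = 46.1°/2 = 23.05°.
Swath width ≈ 2h·tan(θ/2) = 2 × 1350 × tan(23.05°) = 1148.9 km.

1150 km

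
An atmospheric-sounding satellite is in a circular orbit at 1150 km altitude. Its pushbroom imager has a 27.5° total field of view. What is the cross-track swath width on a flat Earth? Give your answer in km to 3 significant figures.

Half-angle = 27.5°/2 = 13.75°.
Swath width ≈ 2h·tan(θ/2) = 2 × 1150 × tan(13.75°) = 562.8 km.

563 km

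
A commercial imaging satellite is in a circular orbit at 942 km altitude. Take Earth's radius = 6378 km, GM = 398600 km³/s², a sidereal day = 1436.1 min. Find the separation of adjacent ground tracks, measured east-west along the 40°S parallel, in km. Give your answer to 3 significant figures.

2220 km

Semi-major axis a = 6378 + 942 = 7320 km. Period T = 2π√(a³/μ) = 2π√(7320³/398600) = 6232.7 s = 103.88 min.
Node shift per orbit = (6232.7/86166) × 360° = 26.04°.
Equatorial spacing = 26.04 × 111.3 km/° = 2899 km.
At 40° latitude, spacing = 2899 × cos(40°) = 2221 km.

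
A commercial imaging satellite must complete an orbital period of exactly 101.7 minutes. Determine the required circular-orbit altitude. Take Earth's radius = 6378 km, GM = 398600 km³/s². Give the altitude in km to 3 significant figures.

T = 101.7 min = 6102.0 s.
From T = 2π√(a³/μ): a = (μ T²/4π²)^(1/3) = (398600 × 6102.0² / 4π²)^(1/3) = 7217 km.
Altitude h = a − R = 7217 − 6378 = 839 km.

839 km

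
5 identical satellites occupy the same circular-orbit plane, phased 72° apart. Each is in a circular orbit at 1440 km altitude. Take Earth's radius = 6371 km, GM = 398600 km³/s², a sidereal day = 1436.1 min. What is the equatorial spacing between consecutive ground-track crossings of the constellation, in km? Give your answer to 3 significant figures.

638 km

Semi-major axis a = 6371 + 1440 = 7811 km. Period T = 2π√(a³/μ) = 2π√(7811³/398600) = 6870.2 s = 114.50 min.
Single-satellite node shift = (6870.2/86166) × 360° = 28.70°.
With 5 satellites evenly phased, successive equator crossings are 28.70/5 = 5.741° apart.
That is 5.741 × 111.2 = 638 km at the equator.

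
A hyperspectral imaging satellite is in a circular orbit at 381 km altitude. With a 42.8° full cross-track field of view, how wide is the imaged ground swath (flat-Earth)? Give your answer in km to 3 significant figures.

299 km

Half-angle = 42.8°/2 = 21.4°.
Swath width ≈ 2h·tan(θ/2) = 2 × 381 × tan(21.4°) = 298.6 km.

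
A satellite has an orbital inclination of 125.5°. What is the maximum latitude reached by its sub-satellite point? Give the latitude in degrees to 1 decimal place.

Retrograde orbit: the ground track reaches ±(180° − i) = ±(180 − 125.5) = ±54.5°.

54.5°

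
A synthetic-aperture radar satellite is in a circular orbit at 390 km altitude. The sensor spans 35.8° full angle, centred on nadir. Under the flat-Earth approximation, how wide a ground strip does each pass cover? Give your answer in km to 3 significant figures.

252 km

Half-angle = 35.8°/2 = 17.9°.
Swath width ≈ 2h·tan(θ/2) = 2 × 390 × tan(17.9°) = 251.9 km.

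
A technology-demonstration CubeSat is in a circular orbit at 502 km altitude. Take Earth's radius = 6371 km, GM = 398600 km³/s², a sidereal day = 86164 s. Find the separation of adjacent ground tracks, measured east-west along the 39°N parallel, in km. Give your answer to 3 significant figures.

2050 km

Semi-major axis a = 6371 + 502 = 6873 km. Period T = 2π√(a³/μ) = 2π√(6873³/398600) = 5670.6 s = 94.51 min.
Node shift per orbit = (5670.6/86164) × 360° = 23.69°.
Equatorial spacing = 23.69 × 111.2 km/° = 2634 km.
At 39° latitude, spacing = 2634 × cos(39°) = 2047 km.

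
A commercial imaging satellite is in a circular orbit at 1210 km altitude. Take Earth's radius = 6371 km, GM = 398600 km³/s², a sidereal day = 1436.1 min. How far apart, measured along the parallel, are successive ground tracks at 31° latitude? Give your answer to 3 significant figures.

2620 km

Semi-major axis a = 6371 + 1210 = 7581 km. Period T = 2π√(a³/μ) = 2π√(7581³/398600) = 6569.0 s = 109.48 min.
Node shift per orbit = (6569.0/86166) × 360° = 27.45°.
Equatorial spacing = 27.45 × 111.2 km/° = 3052 km.
At 31° latitude, spacing = 3052 × cos(31°) = 2616 km.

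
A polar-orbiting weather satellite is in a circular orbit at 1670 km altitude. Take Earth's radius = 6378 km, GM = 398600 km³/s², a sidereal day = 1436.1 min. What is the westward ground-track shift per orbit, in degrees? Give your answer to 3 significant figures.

30.0°

Semi-major axis a = 6378 + 1670 = 8048 km. Period T = 2π√(a³/μ) = 2π√(8048³/398600) = 7185.3 s = 119.75 min.
During one orbit Earth rotates (7185.3 / 86166) × 360° = 30.02°.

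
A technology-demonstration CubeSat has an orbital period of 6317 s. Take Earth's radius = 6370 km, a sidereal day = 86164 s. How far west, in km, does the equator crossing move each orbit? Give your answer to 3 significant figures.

2930 km

During one orbit Earth rotates (6317.0 / 86164) × 360° = 26.39°.
At the equator that is 26.39° × (2π·6370/360) km/° = 26.39 × 111.2 = 2934 km.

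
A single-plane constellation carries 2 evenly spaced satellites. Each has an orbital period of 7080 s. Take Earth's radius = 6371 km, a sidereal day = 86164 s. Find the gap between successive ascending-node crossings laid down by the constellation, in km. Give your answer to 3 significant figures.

1640 km

Single-satellite node shift = (7080.0/86164) × 360° = 29.58°.
With 2 satellites evenly phased, successive equator crossings are 29.58/2 = 14.790° apart.
That is 14.790 × 111.2 = 1645 km at the equator.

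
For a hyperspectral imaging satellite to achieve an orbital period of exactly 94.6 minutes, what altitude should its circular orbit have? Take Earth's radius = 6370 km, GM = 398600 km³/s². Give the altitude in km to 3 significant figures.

507 km

T = 94.6 min = 5676.0 s.
From T = 2π√(a³/μ): a = (μ T²/4π²)^(1/3) = (398600 × 5676.0² / 4π²)^(1/3) = 6877 km.
Altitude h = a − R = 6877 − 6370 = 507 km.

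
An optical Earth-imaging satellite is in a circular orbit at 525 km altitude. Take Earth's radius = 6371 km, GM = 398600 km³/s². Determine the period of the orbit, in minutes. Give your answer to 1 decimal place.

Semi-major axis a = 6371 + 525 = 6896 km. Period T = 2π√(a³/μ) = 2π√(6896³/398600) = 5699.1 s = 94.99 min.

95.0 min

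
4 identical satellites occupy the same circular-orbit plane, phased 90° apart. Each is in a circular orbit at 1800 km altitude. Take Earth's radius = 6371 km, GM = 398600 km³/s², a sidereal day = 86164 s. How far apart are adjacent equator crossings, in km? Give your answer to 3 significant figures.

854 km

Semi-major axis a = 6371 + 1800 = 8171 km. Period T = 2π√(a³/μ) = 2π√(8171³/398600) = 7350.6 s = 122.51 min.
Single-satellite node shift = (7350.6/86164) × 360° = 30.71°.
With 4 satellites evenly phased, successive equator crossings are 30.71/4 = 7.678° apart.
That is 7.678 × 111.2 = 854 km at the equator.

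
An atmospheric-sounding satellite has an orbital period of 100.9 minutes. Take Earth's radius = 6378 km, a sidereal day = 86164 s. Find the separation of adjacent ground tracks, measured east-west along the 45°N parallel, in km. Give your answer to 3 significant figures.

1990 km

T = 100.9 min = 6054.0 s.
Node shift per orbit = (6054.0/86164) × 360° = 25.29°.
Equatorial spacing = 25.29 × 111.3 km/° = 2816 km.
At 45° latitude, spacing = 2816 × cos(45°) = 1991 km.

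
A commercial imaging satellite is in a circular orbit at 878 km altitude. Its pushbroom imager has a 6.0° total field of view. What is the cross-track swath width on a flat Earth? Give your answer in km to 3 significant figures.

92.0 km

Half-angle = 6.0°/2 = 3°.
Swath width ≈ 2h·tan(θ/2) = 2 × 878 × tan(3°) = 92.0 km.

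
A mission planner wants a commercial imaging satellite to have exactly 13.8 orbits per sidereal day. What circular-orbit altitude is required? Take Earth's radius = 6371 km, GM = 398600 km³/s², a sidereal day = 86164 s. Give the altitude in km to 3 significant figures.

Required period T = 86164 / 13.8 = 6243.8 s.
From T = 2π√(a³/μ): a = (μ T²/4π²)^(1/3) = (398600 × 6243.8² / 4π²)^(1/3) = 7329 km.
Altitude h = a − R = 7329 − 6371 = 958 km.

958 km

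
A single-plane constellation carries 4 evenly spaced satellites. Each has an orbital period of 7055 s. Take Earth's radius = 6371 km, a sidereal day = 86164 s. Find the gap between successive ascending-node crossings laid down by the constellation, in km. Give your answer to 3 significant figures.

Single-satellite node shift = (7055.0/86164) × 360° = 29.48°.
With 4 satellites evenly phased, successive equator crossings are 29.48/4 = 7.369° apart.
That is 7.369 × 111.2 = 819 km at the equator.

819 km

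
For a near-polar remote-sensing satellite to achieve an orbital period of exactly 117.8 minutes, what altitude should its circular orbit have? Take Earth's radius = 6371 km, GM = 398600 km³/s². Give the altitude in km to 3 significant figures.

T = 117.8 min = 7068.0 s.
From T = 2π√(a³/μ): a = (μ T²/4π²)^(1/3) = (398600 × 7068.0² / 4π²)^(1/3) = 7960 km.
Altitude h = a − R = 7960 − 6371 = 1589 km.

1590 km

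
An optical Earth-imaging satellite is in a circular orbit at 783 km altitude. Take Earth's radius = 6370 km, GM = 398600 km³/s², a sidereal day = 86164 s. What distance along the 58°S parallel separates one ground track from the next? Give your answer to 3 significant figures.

1480 km

Semi-major axis a = 6370 + 783 = 7153 km. Period T = 2π√(a³/μ) = 2π√(7153³/398600) = 6020.7 s = 100.34 min.
Node shift per orbit = (6020.7/86164) × 360° = 25.15°.
Equatorial spacing = 25.15 × 111.2 km/° = 2797 km.
At 58° latitude, spacing = 2797 × cos(58°) = 1482 km.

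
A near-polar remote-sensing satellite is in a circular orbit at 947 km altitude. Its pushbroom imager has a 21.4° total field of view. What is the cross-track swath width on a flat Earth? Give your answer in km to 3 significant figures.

Half-angle = 21.4°/2 = 10.7°.
Swath width ≈ 2h·tan(θ/2) = 2 × 947 × tan(10.7°) = 357.9 km.

358 km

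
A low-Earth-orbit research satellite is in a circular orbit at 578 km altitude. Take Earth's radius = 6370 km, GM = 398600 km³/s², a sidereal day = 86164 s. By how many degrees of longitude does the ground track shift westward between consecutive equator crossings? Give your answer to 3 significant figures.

24.1°

Semi-major axis a = 6370 + 578 = 6948 km. Period T = 2π√(a³/μ) = 2π√(6948³/398600) = 5763.7 s = 96.06 min.
During one orbit Earth rotates (5763.7 / 86164) × 360° = 24.08°.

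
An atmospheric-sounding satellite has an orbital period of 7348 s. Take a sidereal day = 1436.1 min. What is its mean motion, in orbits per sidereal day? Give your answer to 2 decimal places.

11.73

Orbits per sidereal day = 86166 / 7348.0 = 11.726.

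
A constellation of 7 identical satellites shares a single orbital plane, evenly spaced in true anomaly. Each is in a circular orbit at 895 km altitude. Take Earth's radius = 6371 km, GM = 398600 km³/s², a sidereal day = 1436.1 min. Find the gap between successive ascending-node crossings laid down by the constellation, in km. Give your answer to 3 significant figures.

409 km

Semi-major axis a = 6371 + 895 = 7266 km. Period T = 2π√(a³/μ) = 2π√(7266³/398600) = 6163.9 s = 102.73 min.
Single-satellite node shift = (6163.9/86166) × 360° = 25.75°.
With 7 satellites evenly phased, successive equator crossings are 25.75/7 = 3.679° apart.
That is 3.679 × 111.2 = 409 km at the equator.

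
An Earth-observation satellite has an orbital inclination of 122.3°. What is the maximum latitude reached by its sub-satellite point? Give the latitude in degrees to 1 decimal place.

Retrograde orbit: the ground track reaches ±(180° − i) = ±(180 − 122.3) = ±57.7°.

57.7°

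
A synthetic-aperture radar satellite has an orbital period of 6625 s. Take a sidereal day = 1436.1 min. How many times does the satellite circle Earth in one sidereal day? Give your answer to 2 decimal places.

13.01

Orbits per sidereal day = 86166 / 6625.0 = 13.006.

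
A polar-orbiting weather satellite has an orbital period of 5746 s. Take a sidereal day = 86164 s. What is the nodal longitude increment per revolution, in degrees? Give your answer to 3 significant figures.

During one orbit Earth rotates (5746.0 / 86164) × 360° = 24.01°.

24.0°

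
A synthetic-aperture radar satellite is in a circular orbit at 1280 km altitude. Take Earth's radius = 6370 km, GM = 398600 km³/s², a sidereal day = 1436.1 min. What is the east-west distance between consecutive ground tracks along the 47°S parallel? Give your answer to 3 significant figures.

Semi-major axis a = 6370 + 1280 = 7650 km. Period T = 2π√(a³/μ) = 2π√(7650³/398600) = 6658.9 s = 110.98 min.
Node shift per orbit = (6658.9/86166) × 360° = 27.82°.
Equatorial spacing = 27.82 × 111.2 km/° = 3093 km.
At 47° latitude, spacing = 3093 × cos(47°) = 2109 km.

2110 km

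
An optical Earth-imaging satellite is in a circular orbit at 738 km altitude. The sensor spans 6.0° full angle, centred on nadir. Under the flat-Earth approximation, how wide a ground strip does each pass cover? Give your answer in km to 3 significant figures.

Half-angle = 6.0°/2 = 3°.
Swath width ≈ 2h·tan(θ/2) = 2 × 738 × tan(3°) = 77.4 km.

77.4 km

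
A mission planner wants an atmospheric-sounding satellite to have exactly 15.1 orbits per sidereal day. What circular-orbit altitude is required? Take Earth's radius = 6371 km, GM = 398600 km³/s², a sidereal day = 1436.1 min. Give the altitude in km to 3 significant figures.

Required period T = 86166 / 15.1 = 5706.4 s.
From T = 2π√(a³/μ): a = (μ T²/4π²)^(1/3) = (398600 × 5706.4² / 4π²)^(1/3) = 6902 km.
Altitude h = a − R = 6902 − 6371 = 531 km.

531 km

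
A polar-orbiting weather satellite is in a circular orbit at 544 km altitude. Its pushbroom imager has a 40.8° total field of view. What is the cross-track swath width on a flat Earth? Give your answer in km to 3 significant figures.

405 km

Half-angle = 40.8°/2 = 20.4°.
Swath width ≈ 2h·tan(θ/2) = 2 × 544 × tan(20.4°) = 404.6 km.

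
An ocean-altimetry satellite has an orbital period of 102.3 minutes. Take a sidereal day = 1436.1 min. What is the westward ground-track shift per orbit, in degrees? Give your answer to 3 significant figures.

25.6°

T = 102.3 min = 6138.0 s.
During one orbit Earth rotates (6138.0 / 86166) × 360° = 25.64°.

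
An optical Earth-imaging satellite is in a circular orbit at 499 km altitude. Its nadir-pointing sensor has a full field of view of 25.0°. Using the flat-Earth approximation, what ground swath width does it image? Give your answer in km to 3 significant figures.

Half-angle = 25.0°/2 = 12.5°.
Swath width ≈ 2h·tan(θ/2) = 2 × 499 × tan(12.5°) = 221.3 km.

221 km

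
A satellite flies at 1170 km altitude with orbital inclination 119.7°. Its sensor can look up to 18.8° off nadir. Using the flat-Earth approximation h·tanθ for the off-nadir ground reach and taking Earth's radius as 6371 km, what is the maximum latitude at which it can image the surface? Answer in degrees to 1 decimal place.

Retrograde orbit: the ground track reaches ±(180° − i) = ±(180 − 119.7) = ±60.3°.
Sensor half-swath on the ground ≈ 1170·tan(18.8°) = 398 km = 3.58° of latitude.
Maximum observable latitude ≈ 60.3 + 3.58 = 63.9°.

63.9°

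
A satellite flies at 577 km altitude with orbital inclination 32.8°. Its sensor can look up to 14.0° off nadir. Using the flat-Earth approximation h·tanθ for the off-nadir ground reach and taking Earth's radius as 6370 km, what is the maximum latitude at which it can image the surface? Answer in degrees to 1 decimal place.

For a prograde orbit the ground track reaches latitude ±i = ±32.8°.
Sensor half-swath on the ground ≈ 577·tan(14.0°) = 144 km = 1.29° of latitude.
Maximum observable latitude ≈ 32.8 + 1.29 = 34.1°.

34.1°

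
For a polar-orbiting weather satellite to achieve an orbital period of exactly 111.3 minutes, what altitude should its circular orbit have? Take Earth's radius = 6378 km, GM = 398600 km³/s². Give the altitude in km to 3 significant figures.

1290 km

T = 111.3 min = 6678.0 s.
From T = 2π√(a³/μ): a = (μ T²/4π²)^(1/3) = (398600 × 6678.0² / 4π²)^(1/3) = 7665 km.
Altitude h = a − R = 7665 − 6378 = 1287 km.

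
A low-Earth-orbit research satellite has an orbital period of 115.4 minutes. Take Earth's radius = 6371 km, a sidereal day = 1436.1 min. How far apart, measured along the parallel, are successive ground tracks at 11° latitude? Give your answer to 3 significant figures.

T = 115.4 min = 6924.0 s.
Node shift per orbit = (6924.0/86166) × 360° = 28.93°.
Equatorial spacing = 28.93 × 111.2 km/° = 3217 km.
At 11° latitude, spacing = 3217 × cos(11°) = 3158 km.

3160 km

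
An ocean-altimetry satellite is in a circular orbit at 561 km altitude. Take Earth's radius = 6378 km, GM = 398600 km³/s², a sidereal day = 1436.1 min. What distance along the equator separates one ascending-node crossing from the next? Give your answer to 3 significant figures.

Semi-major axis a = 6378 + 561 = 6939 km. Period T = 2π√(a³/μ) = 2π√(6939³/398600) = 5752.5 s = 95.87 min.
During one orbit Earth rotates (5752.5 / 86166) × 360° = 24.03°.
At the equator that is 24.03° × (2π·6378/360) km/° = 24.03 × 111.3 = 2675 km.

2680 km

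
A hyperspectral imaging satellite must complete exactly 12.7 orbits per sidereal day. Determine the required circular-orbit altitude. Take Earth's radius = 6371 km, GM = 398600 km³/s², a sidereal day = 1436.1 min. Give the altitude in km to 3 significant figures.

Required period T = 86166 / 12.7 = 6784.7 s.
From T = 2π√(a³/μ): a = (μ T²/4π²)^(1/3) = (398600 × 6784.7² / 4π²)^(1/3) = 7746 km.
Altitude h = a − R = 7746 − 6371 = 1375 km.

1380 km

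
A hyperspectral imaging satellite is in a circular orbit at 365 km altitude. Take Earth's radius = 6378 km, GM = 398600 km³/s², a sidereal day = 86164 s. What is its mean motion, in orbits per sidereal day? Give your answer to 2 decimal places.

Semi-major axis a = 6378 + 365 = 6743 km. Period T = 2π√(a³/μ) = 2π√(6743³/398600) = 5510.5 s = 91.84 min.
Orbits per sidereal day = 86164 / 5510.5 = 15.636.

15.64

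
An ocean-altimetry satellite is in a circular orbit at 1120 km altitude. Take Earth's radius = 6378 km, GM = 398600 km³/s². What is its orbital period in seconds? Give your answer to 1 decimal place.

6461.4 seconds

Semi-major axis a = 6378 + 1120 = 7498 km. Period T = 2π√(a³/μ) = 2π√(7498³/398600) = 6461.4 s = 107.69 min.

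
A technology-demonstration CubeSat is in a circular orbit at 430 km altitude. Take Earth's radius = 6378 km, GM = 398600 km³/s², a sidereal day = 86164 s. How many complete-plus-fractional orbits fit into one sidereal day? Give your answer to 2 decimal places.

Semi-major axis a = 6378 + 430 = 6808 km. Period T = 2π√(a³/μ) = 2π√(6808³/398600) = 5590.4 s = 93.17 min.
Orbits per sidereal day = 86164 / 5590.4 = 15.413.

15.41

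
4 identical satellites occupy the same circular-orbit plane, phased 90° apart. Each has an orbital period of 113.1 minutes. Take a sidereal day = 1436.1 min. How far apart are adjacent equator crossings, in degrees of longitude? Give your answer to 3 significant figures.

7.09°

T = 113.1 min = 6786.0 s.
Single-satellite node shift = (6786.0/86166) × 360° = 28.35°.
With 4 satellites evenly phased, successive equator crossings are 28.35/4 = 7.088° apart.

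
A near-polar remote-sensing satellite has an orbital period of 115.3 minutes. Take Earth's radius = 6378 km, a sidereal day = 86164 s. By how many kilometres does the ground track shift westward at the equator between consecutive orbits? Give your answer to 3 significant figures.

T = 115.3 min = 6918.0 s.
During one orbit Earth rotates (6918.0 / 86164) × 360° = 28.90°.
At the equator that is 28.90° × (2π·6378/360) km/° = 28.90 × 111.3 = 3218 km.

3220 km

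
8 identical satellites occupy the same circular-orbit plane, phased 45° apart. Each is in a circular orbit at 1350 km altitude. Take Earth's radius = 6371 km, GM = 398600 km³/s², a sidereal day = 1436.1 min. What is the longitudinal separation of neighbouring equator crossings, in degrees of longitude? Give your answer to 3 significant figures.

3.53°

Semi-major axis a = 6371 + 1350 = 7721 km. Period T = 2π√(a³/μ) = 2π√(7721³/398600) = 6751.8 s = 112.53 min.
Single-satellite node shift = (6751.8/86166) × 360° = 28.21°.
With 8 satellites evenly phased, successive equator crossings are 28.21/8 = 3.526° apart.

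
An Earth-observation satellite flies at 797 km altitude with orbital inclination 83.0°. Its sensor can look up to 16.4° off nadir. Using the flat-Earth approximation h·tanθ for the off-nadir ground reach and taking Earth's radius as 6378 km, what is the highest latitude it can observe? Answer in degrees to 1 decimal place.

For a prograde orbit the ground track reaches latitude ±i = ±83.0°.
Sensor half-swath on the ground ≈ 797·tan(16.4°) = 235 km = 2.11° of latitude.
Maximum observable latitude ≈ 83.0 + 2.11 = 85.1°.

85.1°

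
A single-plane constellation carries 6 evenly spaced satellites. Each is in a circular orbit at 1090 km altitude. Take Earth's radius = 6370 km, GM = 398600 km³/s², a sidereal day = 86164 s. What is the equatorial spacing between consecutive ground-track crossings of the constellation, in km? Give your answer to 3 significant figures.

496 km

Semi-major axis a = 6370 + 1090 = 7460 km. Period T = 2π√(a³/μ) = 2π√(7460³/398600) = 6412.4 s = 106.87 min.
Single-satellite node shift = (6412.4/86164) × 360° = 26.79°.
With 6 satellites evenly phased, successive equator crossings are 26.79/6 = 4.465° apart.
That is 4.465 × 111.2 = 496 km at the equator.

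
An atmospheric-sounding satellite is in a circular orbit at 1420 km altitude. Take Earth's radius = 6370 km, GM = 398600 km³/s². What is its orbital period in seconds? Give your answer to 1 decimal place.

Semi-major axis a = 6370 + 1420 = 7790 km. Period T = 2π√(a³/μ) = 2π√(7790³/398600) = 6842.5 s = 114.04 min.

6842.5 seconds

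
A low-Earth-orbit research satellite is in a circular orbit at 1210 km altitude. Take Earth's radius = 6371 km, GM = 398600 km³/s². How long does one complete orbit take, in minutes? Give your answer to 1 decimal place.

109.5 min

Semi-major axis a = 6371 + 1210 = 7581 km. Period T = 2π√(a³/μ) = 2π√(7581³/398600) = 6569.0 s = 109.48 min.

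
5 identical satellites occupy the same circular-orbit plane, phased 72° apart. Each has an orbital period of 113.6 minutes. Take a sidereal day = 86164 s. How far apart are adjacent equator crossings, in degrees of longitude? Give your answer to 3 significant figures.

T = 113.6 min = 6816.0 s.
Single-satellite node shift = (6816.0/86164) × 360° = 28.48°.
With 5 satellites evenly phased, successive equator crossings are 28.48/5 = 5.696° apart.

5.70°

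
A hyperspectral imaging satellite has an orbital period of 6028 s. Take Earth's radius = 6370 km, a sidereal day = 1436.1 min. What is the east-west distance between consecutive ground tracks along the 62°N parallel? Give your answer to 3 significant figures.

Node shift per orbit = (6028.0/86166) × 360° = 25.18°.
Equatorial spacing = 25.18 × 111.2 km/° = 2800 km.
At 62° latitude, spacing = 2800 × cos(62°) = 1315 km.

1310 km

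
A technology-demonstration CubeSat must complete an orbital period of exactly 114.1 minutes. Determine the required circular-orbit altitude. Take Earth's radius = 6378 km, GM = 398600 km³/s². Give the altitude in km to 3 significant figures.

1410 km

T = 114.1 min = 6846.0 s.
From T = 2π√(a³/μ): a = (μ T²/4π²)^(1/3) = (398600 × 6846.0² / 4π²)^(1/3) = 7793 km.
Altitude h = a − R = 7793 − 6378 = 1415 km.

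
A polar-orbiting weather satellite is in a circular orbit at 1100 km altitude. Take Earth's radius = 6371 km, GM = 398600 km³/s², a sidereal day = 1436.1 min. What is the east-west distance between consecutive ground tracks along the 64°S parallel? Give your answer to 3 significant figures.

Semi-major axis a = 6371 + 1100 = 7471 km. Period T = 2π√(a³/μ) = 2π√(7471³/398600) = 6426.6 s = 107.11 min.
Node shift per orbit = (6426.6/86166) × 360° = 26.85°.
Equatorial spacing = 26.85 × 111.2 km/° = 2986 km.
At 64° latitude, spacing = 2986 × cos(64°) = 1309 km.

1310 km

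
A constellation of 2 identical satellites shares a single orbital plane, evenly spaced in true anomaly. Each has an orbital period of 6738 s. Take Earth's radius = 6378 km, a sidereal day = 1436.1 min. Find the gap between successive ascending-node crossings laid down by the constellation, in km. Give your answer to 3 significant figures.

Single-satellite node shift = (6738.0/86166) × 360° = 28.15°.
With 2 satellites evenly phased, successive equator crossings are 28.15/2 = 14.076° apart.
That is 14.076 × 111.3 = 1567 km at the equator.

1570 km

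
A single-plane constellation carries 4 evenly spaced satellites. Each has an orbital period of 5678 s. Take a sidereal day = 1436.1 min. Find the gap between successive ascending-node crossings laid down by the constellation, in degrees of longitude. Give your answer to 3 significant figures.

5.93°

Single-satellite node shift = (5678.0/86166) × 360° = 23.72°.
With 4 satellites evenly phased, successive equator crossings are 23.72/4 = 5.931° apart.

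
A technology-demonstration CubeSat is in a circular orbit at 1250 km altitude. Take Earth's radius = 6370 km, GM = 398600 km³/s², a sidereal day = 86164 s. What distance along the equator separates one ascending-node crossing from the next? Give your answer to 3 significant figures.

3070 km

Semi-major axis a = 6370 + 1250 = 7620 km. Period T = 2π√(a³/μ) = 2π√(7620³/398600) = 6619.8 s = 110.33 min.
During one orbit Earth rotates (6619.8 / 86164) × 360° = 27.66°.
At the equator that is 27.66° × (2π·6370/360) km/° = 27.66 × 111.2 = 3075 km.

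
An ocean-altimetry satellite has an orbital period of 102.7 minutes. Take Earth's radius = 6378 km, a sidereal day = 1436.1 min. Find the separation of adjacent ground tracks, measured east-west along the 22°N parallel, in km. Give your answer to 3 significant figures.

2660 km

T = 102.7 min = 6162.0 s.
Node shift per orbit = (6162.0/86166) × 360° = 25.74°.
Equatorial spacing = 25.74 × 111.3 km/° = 2866 km.
At 22° latitude, spacing = 2866 × cos(22°) = 2657 km.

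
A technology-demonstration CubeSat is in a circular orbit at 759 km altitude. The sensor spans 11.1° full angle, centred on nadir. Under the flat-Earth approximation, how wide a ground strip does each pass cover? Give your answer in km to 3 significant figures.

148 km

Half-angle = 11.1°/2 = 5.55°.
Swath width ≈ 2h·tan(θ/2) = 2 × 759 × tan(5.55°) = 147.5 km.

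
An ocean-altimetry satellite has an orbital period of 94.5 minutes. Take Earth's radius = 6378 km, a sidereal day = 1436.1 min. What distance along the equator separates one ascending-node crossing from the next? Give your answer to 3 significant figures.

T = 94.5 min = 5670.0 s.
During one orbit Earth rotates (5670.0 / 86166) × 360° = 23.69°.
At the equator that is 23.69° × (2π·6378/360) km/° = 23.69 × 111.3 = 2637 km.

2640 km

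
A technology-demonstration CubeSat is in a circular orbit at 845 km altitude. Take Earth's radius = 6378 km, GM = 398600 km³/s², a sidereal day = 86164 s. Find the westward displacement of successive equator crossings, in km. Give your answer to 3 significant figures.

Semi-major axis a = 6378 + 845 = 7223 km. Period T = 2π√(a³/μ) = 2π√(7223³/398600) = 6109.2 s = 101.82 min.
During one orbit Earth rotates (6109.2 / 86164) × 360° = 25.52°.
At the equator that is 25.52° × (2π·6378/360) km/° = 25.52 × 111.3 = 2841 km.

2840 km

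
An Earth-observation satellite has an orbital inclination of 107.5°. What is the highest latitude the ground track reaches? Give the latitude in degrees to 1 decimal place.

72.5°

Retrograde orbit: the ground track reaches ±(180° − i) = ±(180 − 107.5) = ±72.5°.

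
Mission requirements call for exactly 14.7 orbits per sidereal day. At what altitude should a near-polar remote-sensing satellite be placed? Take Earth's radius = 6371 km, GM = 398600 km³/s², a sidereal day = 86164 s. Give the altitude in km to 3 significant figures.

Required period T = 86164 / 14.7 = 5861.5 s.
From T = 2π√(a³/μ): a = (μ T²/4π²)^(1/3) = (398600 × 5861.5² / 4π²)^(1/3) = 7026 km.
Altitude h = a − R = 7026 − 6371 = 655 km.

655 km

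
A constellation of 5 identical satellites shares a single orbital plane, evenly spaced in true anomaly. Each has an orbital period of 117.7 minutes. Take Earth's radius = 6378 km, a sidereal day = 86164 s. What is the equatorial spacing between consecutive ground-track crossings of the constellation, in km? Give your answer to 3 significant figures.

657 km

T = 117.7 min = 7062.0 s.
Single-satellite node shift = (7062.0/86164) × 360° = 29.51°.
With 5 satellites evenly phased, successive equator crossings are 29.51/5 = 5.901° apart.
That is 5.901 × 111.3 = 657 km at the equator.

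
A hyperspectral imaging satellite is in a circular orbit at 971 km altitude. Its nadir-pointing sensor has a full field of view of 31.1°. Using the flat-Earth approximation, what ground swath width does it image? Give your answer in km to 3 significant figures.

Half-angle = 31.1°/2 = 15.55°.
Swath width ≈ 2h·tan(θ/2) = 2 × 971 × tan(15.55°) = 540.4 km.

540 km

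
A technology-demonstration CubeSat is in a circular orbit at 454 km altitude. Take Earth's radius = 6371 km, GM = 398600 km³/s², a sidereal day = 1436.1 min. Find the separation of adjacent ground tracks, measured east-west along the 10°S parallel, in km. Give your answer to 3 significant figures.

2570 km

Semi-major axis a = 6371 + 454 = 6825 km. Period T = 2π√(a³/μ) = 2π√(6825³/398600) = 5611.3 s = 93.52 min.
Node shift per orbit = (5611.3/86166) × 360° = 23.44°.
Equatorial spacing = 23.44 × 111.2 km/° = 2607 km.
At 10° latitude, spacing = 2607 × cos(10°) = 2567 km.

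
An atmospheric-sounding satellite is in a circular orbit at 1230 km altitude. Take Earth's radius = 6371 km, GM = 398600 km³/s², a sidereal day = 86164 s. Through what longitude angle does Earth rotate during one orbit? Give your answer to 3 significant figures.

Semi-major axis a = 6371 + 1230 = 7601 km. Period T = 2π√(a³/μ) = 2π√(7601³/398600) = 6595.0 s = 109.92 min.
During one orbit Earth rotates (6595.0 / 86164) × 360° = 27.55°.

27.6°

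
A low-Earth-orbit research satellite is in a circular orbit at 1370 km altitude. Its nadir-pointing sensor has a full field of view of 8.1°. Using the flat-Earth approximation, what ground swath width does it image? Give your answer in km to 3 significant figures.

194 km

Half-angle = 8.1°/2 = 4.05°.
Swath width ≈ 2h·tan(θ/2) = 2 × 1370 × tan(4.05°) = 194.0 km.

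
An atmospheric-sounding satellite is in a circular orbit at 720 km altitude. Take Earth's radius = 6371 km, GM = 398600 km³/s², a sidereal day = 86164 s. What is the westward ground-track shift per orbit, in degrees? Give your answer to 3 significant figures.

Semi-major axis a = 6371 + 720 = 7091 km. Period T = 2π√(a³/μ) = 2π√(7091³/398600) = 5942.5 s = 99.04 min.
During one orbit Earth rotates (5942.5 / 86164) × 360° = 24.83°.

24.8°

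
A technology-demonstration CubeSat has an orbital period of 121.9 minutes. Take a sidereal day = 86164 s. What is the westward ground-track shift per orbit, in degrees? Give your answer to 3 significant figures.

30.6°

T = 121.9 min = 7314.0 s.
During one orbit Earth rotates (7314.0 / 86164) × 360° = 30.56°.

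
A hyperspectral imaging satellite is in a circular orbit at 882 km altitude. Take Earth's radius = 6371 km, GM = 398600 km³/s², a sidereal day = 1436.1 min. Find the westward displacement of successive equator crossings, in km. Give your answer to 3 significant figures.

2860 km

Semi-major axis a = 6371 + 882 = 7253 km. Period T = 2π√(a³/μ) = 2π√(7253³/398600) = 6147.3 s = 102.46 min.
During one orbit Earth rotates (6147.3 / 86166) × 360° = 25.68°.
At the equator that is 25.68° × (2π·6371/360) km/° = 25.68 × 111.2 = 2856 km.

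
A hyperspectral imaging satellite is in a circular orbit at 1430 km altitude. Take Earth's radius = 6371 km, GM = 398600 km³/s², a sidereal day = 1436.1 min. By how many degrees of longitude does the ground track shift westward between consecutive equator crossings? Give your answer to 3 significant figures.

Semi-major axis a = 6371 + 1430 = 7801 km. Period T = 2π√(a³/μ) = 2π√(7801³/398600) = 6857.0 s = 114.28 min.
During one orbit Earth rotates (6857.0 / 86166) × 360° = 28.65°.

28.6°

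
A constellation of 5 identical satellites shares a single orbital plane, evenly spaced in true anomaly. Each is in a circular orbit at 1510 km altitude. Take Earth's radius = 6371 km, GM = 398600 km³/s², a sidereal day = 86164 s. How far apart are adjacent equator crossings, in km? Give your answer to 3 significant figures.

Semi-major axis a = 6371 + 1510 = 7881 km. Period T = 2π√(a³/μ) = 2π√(7881³/398600) = 6962.8 s = 116.05 min.
Single-satellite node shift = (6962.8/86164) × 360° = 29.09°.
With 5 satellites evenly phased, successive equator crossings are 29.09/5 = 5.818° apart.
That is 5.818 × 111.2 = 647 km at the equator.

647 km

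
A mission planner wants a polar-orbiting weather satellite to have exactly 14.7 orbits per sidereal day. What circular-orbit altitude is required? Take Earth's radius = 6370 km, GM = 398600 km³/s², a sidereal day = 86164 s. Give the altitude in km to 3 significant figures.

656 km

Required period T = 86164 / 14.7 = 5861.5 s.
From T = 2π√(a³/μ): a = (μ T²/4π²)^(1/3) = (398600 × 5861.5² / 4π²)^(1/3) = 7026 km.
Altitude h = a − R = 7026 − 6370 = 656 km.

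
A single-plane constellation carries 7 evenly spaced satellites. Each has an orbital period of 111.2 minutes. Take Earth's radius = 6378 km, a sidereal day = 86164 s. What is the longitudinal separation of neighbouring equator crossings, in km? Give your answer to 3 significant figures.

T = 111.2 min = 6672.0 s.
Single-satellite node shift = (6672.0/86164) × 360° = 27.88°.
With 7 satellites evenly phased, successive equator crossings are 27.88/7 = 3.982° apart.
That is 3.982 × 111.3 = 443 km at the equator.

443 km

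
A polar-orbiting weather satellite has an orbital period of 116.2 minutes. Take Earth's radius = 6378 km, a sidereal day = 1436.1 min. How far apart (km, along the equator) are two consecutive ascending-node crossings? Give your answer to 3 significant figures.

T = 116.2 min = 6972.0 s.
During one orbit Earth rotates (6972.0 / 86166) × 360° = 29.13°.
At the equator that is 29.13° × (2π·6378/360) km/° = 29.13 × 111.3 = 3243 km.

3240 km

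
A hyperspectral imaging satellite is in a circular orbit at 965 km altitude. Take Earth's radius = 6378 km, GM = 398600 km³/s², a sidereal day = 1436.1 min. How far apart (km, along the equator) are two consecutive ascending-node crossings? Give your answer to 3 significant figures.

Semi-major axis a = 6378 + 965 = 7343 km. Period T = 2π√(a³/μ) = 2π√(7343³/398600) = 6262.1 s = 104.37 min.
During one orbit Earth rotates (6262.1 / 86166) × 360° = 26.16°.
At the equator that is 26.16° × (2π·6378/360) km/° = 26.16 × 111.3 = 2912 km.

2910 km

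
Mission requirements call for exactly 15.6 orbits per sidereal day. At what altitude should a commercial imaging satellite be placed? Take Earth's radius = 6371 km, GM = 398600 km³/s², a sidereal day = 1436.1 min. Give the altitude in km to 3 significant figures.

Required period T = 86166 / 15.6 = 5523.5 s.
From T = 2π√(a³/μ): a = (μ T²/4π²)^(1/3) = (398600 × 5523.5² / 4π²)^(1/3) = 6754 km.
Altitude h = a − R = 6754 − 6371 = 383 km.

383 km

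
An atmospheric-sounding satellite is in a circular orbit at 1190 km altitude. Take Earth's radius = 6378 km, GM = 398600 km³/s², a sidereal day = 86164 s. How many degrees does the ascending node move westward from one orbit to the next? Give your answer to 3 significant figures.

27.4°

Semi-major axis a = 6378 + 1190 = 7568 km. Period T = 2π√(a³/μ) = 2π√(7568³/398600) = 6552.1 s = 109.20 min.
During one orbit Earth rotates (6552.1 / 86164) × 360° = 27.38°.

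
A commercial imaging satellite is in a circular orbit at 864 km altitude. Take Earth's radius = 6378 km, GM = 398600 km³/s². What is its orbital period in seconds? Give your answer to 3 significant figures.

Semi-major axis a = 6378 + 864 = 7242 km. Period T = 2π√(a³/μ) = 2π√(7242³/398600) = 6133.4 s = 102.22 min.

6130 seconds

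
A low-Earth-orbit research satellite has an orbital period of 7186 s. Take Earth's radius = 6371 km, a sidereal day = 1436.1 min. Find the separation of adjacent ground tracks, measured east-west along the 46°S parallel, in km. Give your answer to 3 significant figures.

Node shift per orbit = (7186.0/86166) × 360° = 30.02°.
Equatorial spacing = 30.02 × 111.2 km/° = 3338 km.
At 46° latitude, spacing = 3338 × cos(46°) = 2319 km.

2320 km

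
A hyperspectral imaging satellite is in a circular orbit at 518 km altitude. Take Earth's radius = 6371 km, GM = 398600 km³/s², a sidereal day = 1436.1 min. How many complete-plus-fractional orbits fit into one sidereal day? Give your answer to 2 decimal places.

15.14

Semi-major axis a = 6371 + 518 = 6889 km. Period T = 2π√(a³/μ) = 2π√(6889³/398600) = 5690.4 s = 94.84 min.
Orbits per sidereal day = 86166 / 5690.4 = 15.142.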